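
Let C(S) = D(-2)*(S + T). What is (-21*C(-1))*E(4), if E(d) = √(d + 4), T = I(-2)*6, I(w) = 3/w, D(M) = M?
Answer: -840*√2 ≈ -1187.9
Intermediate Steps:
T = -9 (T = (3/(-2))*6 = (3*(-½))*6 = -3/2*6 = -9)
C(S) = 18 - 2*S (C(S) = -2*(S - 9) = -2*(-9 + S) = 18 - 2*S)
E(d) = √(4 + d)
(-21*C(-1))*E(4) = (-21*(18 - 2*(-1)))*√(4 + 4) = (-21*(18 + 2))*√8 = (-21*20)*(2*√2) = -840*√2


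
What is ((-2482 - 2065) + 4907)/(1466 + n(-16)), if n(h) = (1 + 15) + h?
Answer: 180/733 ≈ 0.24557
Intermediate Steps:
n(h) = 16 + h
((-2482 - 2065) + 4907)/(1466 + n(-16)) = ((-2482 - 2065) + 4907)/(1466 + (16 - 16)) = (-4547 + 4907)/(1466 + 0) = 360/1466 = 360*(1/1466) = 180/733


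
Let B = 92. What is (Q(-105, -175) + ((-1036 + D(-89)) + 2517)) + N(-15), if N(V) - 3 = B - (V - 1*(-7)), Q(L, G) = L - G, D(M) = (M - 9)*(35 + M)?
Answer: 6946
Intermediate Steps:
D(M) = (-9 + M)*(35 + M)
N(V) = 88 - V (N(V) = 3 + (92 - (V - 1*(-7))) = 3 + (92 - (V + 7)) = 3 + (92 - (7 + V)) = 3 + (92 + (-7 - V)) = 3 + (85 - V) = 88 - V)
(Q(-105, -175) + ((-1036 + D(-89)) + 2517)) + N(-15) = ((-105 - 1*(-175)) + ((-1036 + (-315 + (-89)**2 + 26*(-89))) + 2517)) + (88 - 1*(-15)) = ((-105 + 175) + ((-1036 + (-315 + 7921 - 2314)) + 2517)) + (88 + 15) = (70 + ((-1036 + 5292) + 2517)) + 103 = (70 + (4256 + 2517)) + 103 = (70 + 6773) + 103 = 6843 + 103 = 6946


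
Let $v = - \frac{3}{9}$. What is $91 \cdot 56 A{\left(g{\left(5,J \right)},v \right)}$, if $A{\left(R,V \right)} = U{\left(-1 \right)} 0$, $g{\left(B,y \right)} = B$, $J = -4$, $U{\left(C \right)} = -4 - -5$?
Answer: $0$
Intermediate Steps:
$U{\left(C \right)} = 1$ ($U{\left(C \right)} = -4 + 5 = 1$)
$v = - \frac{1}{3}$ ($v = \left(-3\right) \frac{1}{9} = - \frac{1}{3} \approx -0.33333$)
$A{\left(R,V \right)} = 0$ ($A{\left(R,V \right)} = 1 \cdot 0 = 0$)
$91 \cdot 56 A{\left(g{\left(5,J \right)},v \right)} = 91 \cdot 56 \cdot 0 = 5096 \cdot 0 = 0$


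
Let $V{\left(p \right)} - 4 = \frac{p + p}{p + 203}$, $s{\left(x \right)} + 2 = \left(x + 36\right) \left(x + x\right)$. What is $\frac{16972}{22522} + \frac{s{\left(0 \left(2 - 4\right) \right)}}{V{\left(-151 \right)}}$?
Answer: $\frac{984414}{529267} \approx 1.86$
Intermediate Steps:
$s{\left(x \right)} = -2 + 2 x \left(36 + x\right)$ ($s{\left(x \right)} = -2 + \left(x + 36\right) \left(x + x\right) = -2 + \left(36 + x\right) 2 x = -2 + 2 x \left(36 + x\right)$)
$V{\left(p \right)} = 4 + \frac{2 p}{203 + p}$ ($V{\left(p \right)} = 4 + \frac{p + p}{p + 203} = 4 + \frac{2 p}{203 + p}$)
$\frac{16972}{22522} + \frac{s{\left(0 \left(2 - 4\right) \right)}}{V{\left(-151 \right)}} = \frac{16972}{22522} + \frac{-2 + 2 \left(0 \left(2 - 4\right)\right)^{2} + 72 \cdot 0 \left(2 - 4\right)}{2 \frac{1}{203 - 151} \left(406 + 3 \left(-151\right)\right)} = 16972 \cdot \frac{1}{22522} + \frac{-2 + 2 \left(0 \left(-2\right)\right)^{2} + 72 \cdot 0 \left(-2\right)}{2 \cdot \frac{1}{52} \left(406 - 453\right)} = \frac{8486}{11261} + \frac{-2 + 2 \cdot 0^{2} + 72 \cdot 0}{2 \cdot \frac{1}{52} \left(-47\right)} = \frac{8486}{11261} + \frac{-2 + 2 \cdot 0 + 0}{- \frac{47}{26}} = \frac{8486}{11261} + \left(-2 + 0 + 0\right) \left(- \frac{26}{47}\right) = \frac{8486}{11261} - - \frac{52}{47} = \frac{8486}{11261} + \frac{52}{47} = \frac{984414}{529267}$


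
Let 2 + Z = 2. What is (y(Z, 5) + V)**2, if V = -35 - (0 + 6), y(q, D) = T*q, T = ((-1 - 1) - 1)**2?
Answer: 1681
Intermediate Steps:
Z = 0 (Z = -2 + 2 = 0)
T = 9 (T = (-2 - 1)**2 = (-3)**2 = 9)
y(q, D) = 9*q
V = -41 (V = -35 - 6 = -41)
(y(Z, 5) + V)**2 = (9*0 - 41)**2 = (0 - 41)**2 = (-41)**2 = 1681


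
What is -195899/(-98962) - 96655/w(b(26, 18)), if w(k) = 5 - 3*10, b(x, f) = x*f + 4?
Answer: 1914013917/494810 ≈ 3868.2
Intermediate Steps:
b(x, f) = 4 + f*x (b(x, f) = f*x + 4 = 4 + f*x)
w(k) = -25 (w(k) = 5 - 30 = -25)
-195899/(-98962) - 96655/w(b(26, 18)) = -195899/(-98962) - 96655/(-25) = -195899*(-1/98962) - 96655*(-1/25) = 195899/98962 + 19331/5 = 1914013917/494810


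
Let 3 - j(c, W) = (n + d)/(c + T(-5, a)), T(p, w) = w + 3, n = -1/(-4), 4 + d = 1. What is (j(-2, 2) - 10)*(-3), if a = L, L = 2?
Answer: 73/4 ≈ 18.250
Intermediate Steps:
a = 2
d = -3 (d = -4 + 1 = -3)
n = ¼ (n = -1*(-¼) = ¼ ≈ 0.25000)
T(p, w) = 3 + w
j(c, W) = 3 + 11/(4*(5 + c)) (j(c, W) = 3 - (¼ - 3)/(c + (3 + 2)) = 3 - (-11)/(4*(c + 5)) = 3 - (-11)/(4*(5 + c)) = 3 + 11/(4*(5 + c)))
(j(-2, 2) - 10)*(-3) = ((71 + 12*(-2))/(4*(5 - 2)) - 10)*(-3) = ((¼)*(71 - 24)/3 - 10)*(-3) = ((¼)*(⅓)*47 - 10)*(-3) = (47/12 - 10)*(-3) = -73/12*(-3) = 73/4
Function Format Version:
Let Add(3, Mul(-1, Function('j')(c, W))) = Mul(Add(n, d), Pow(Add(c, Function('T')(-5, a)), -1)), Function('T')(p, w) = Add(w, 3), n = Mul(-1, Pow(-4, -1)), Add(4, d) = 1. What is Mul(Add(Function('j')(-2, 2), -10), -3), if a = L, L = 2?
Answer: Rational(73, 4) ≈ 18.250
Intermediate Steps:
a = 2
d = -3 (d = Add(-4, 1) = -3)
n = Rational(1, 4) (n = Mul(-1, Rational(-1, 4)) = Rational(1, 4) ≈ 0.25000)
Function('T')(p, w) = Add(3, w)
Function('j')(c, W) = Add(3, Mul(Rational(11, 4), Pow(Add(5, c), -1))) (Function('j')(c, W) = Add(3, Mul(-1, Mul(Add(Rational(1, 4), -3), Pow(Add(c, Add(3, 2)), -1)))) = Add(3, Mul(-1, Mul(Rational(-11, 4), Pow(Add(c, 5), -1)))) = Add(3, Mul(-1, Mul(Rational(-11, 4), Pow(Add(5, c), -1)))) = Add(3, Mul(Rational(11, 4), Pow(Add(5, c), -1))))
Mul(Add(Function('j')(-2, 2), -10), -3) = Mul(Add(Mul(Rational(1, 4), Pow(Add(5, -2), -1), Add(71, Mul(12, -2))), -10), -3) = Mul(Add(Mul(Rational(1, 4), Pow(3, -1), Add(71, -24)), -10), -3) = Mul(Add(Mul(Rational(1, 4), Rational(1, 3), 47), -10), -3) = Mul(Add(Rational(47, 12), -10), -3) = Mul(Rational(-73, 12), -3) = Rational(73, 4)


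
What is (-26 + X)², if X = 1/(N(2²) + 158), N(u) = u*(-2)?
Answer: 15202201/22500 ≈ 675.65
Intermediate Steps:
N(u) = -2*u
X = 1/150 (X = 1/(-2*2² + 158) = 1/(-2*4 + 158) = 1/(-8 + 158) = 1/150 ≈ 0.0066667)
(-26 + X)² = (-26 + 1/150)² = (-3899/150)² = 15202201/22500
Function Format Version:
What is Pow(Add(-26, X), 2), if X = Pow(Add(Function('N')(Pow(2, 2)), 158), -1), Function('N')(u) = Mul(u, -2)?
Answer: Rational(15202201, 22500) ≈ 675.65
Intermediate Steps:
Function('N')(u) = Mul(-2, u)
X = Rational(1, 150) (X = Pow(Add(Mul(-2, Pow(2, 2)), 158), -1) = Pow(Add(Mul(-2, 4), 158), -1) = Pow(Add(-8, 158), -1) = Pow(150, -1) = Rational(1, 150) ≈ 0.0066667)
Pow(Add(-26, X), 2) = Pow(Add(-26, Rational(1, 150)), 2) = Pow(Rational(-3899, 150), 2) = Rational(15202201, 22500)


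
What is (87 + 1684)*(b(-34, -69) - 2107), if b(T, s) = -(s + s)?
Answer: -3487099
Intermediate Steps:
b(T, s) = -2*s
(87 + 1684)*(b(-34, -69) - 2107) = (87 + 1684)*(-2*(-69) - 2107) = 1771*(138 - 2107) = 1771*(-1969) = -3487099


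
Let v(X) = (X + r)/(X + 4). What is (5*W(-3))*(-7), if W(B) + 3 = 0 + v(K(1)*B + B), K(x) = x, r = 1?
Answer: 35/2 ≈ 17.500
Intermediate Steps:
v(X) = (1 + X)/(4 + X) (v(X) = (X + 1)/(X + 4) = (1 + X)/(4 + X))
W(B) = -3 + (1 + 2*B)/(4 + 2*B) (W(B) = -3 + (0 + (1 + (1*B + B))/(4 + (1*B + B))) = -3 + (0 + (1 + (B + B))/(4 + (B + B))) = -3 + (0 + (1 + 2*B)/(4 + 2*B)) = -3 + (1 + 2*B)/(4 + 2*B))
(5*W(-3))*(-7) = (5*((-11 - 4*(-3))/(2*(2 - 3))))*(-7) = (5*((1/2)*(-11 + 12)/(-1)))*(-7) = (5*((1/2)*(-1)*1))*(-7) = (5*(-1/2))*(-7) = -5/2*(-7) = 35/2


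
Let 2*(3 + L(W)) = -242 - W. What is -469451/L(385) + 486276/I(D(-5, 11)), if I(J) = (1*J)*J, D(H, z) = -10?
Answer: 100425727/15825 ≈ 6346.0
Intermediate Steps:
L(W) = -124 - W/2 (L(W) = -3 + (-242 - W)/2 = -3 + (-121 - W/2) = -124 - W/2)
I(J) = J² (I(J) = J*J = J²)
-469451/L(385) + 486276/I(D(-5, 11)) = -469451/(-124 - ½*385) + 486276/((-10)²) = -469451/(-124 - 385/2) + 486276/100 = -469451/(-633/2) + 486276*(1/100) = -469451*(-2/633) + 121569/25 = 938902/633 + 121569/25 = 100425727/15825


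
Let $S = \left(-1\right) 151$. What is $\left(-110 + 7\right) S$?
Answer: $15553$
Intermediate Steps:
$S = -151$
$\left(-110 + 7\right) S = \left(-110 + 7\right) \left(-151\right) = \left(-103\right) \left(-151\right) = 15553$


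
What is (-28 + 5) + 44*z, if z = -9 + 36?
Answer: 1165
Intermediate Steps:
z = 27
(-28 + 5) + 44*z = (-28 + 5) + 44*27 = -23 + 1188 = 1165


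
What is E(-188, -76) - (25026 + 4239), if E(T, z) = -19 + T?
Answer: -29472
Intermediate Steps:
E(-188, -76) - (25026 + 4239) = (-19 - 188) - (25026 + 4239) = -207 - 1*29265 = -207 - 29265 = -29472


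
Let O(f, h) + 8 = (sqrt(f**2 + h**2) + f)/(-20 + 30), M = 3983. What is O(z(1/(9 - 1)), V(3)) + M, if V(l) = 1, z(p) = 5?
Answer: 7951/2 + sqrt(26)/10 ≈ 3976.0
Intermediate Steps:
O(f, h) = -8 + f/10 + sqrt(f**2 + h**2)/10 (O(f, h) = -8 + (sqrt(f**2 + h**2) + f)/(-20 + 30) = -8 + (f + sqrt(f**2 + h**2))/10 = -8 + (f + sqrt(f**2 + h**2))*(1/10) = -8 + (f/10 + sqrt(f**2 + h**2)/10) = -8 + f/10 + sqrt(f**2 + h**2)/10)
O(z(1/(9 - 1)), V(3)) + M = (-8 + (1/10)*5 + sqrt(5**2 + 1**2)/10) + 3983 = (-8 + 1/2 + sqrt(25 + 1)/10) + 3983 = (-8 + 1/2 + sqrt(26)/10) + 3983 = (-15/2 + sqrt(26)/10) + 3983 = 7951/2 + sqrt(26)/10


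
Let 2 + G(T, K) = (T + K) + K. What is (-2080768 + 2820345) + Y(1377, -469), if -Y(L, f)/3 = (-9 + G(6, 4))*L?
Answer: 727184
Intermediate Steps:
G(T, K) = -2 + T + 2*K (G(T, K) = -2 + ((T + K) + K) = -2 + ((K + T) + K) = -2 + (T + 2*K) = -2 + T + 2*K)
Y(L, f) = -9*L (Y(L, f) = -3*(-9 + (-2 + 6 + 2*4))*L = -3*(-9 + (-2 + 6 + 8))*L = -3*(-9 + 12)*L = -9*L)
(-2080768 + 2820345) + Y(1377, -469) = (-2080768 + 2820345) - 9*1377 = 739577 - 12393 = 727184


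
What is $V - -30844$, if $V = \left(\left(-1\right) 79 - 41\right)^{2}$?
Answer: $45244$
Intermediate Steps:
$V = 14400$ ($V = \left(-79 - 41\right)^{2} = \left(-120\right)^{2} = 14400$)
$V - -30844 = 14400 - -30844 = 14400 + 30844 = 45244$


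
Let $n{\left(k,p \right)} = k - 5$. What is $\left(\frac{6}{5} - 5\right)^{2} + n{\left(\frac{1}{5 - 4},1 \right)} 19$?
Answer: $- \frac{1539}{25} \approx -61.56$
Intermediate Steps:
$n{\left(k,p \right)} = -5 + k$
$\left(\frac{6}{5} - 5\right)^{2} + n{\left(\frac{1}{5 - 4},1 \right)} 19 = \left(\frac{6}{5} - 5\right)^{2} + \left(-5 + \frac{1}{5 - 4}\right) 19 = \left(6 \cdot \frac{1}{5} - 5\right)^{2} + \left(-5 + 1^{-1}\right) 19 = \left(\frac{6}{5} - 5\right)^{2} + \left(-5 + 1\right) 19 = \left(- \frac{19}{5}\right)^{2} - 76 = \frac{361}{25} - 76 = - \frac{1539}{25}$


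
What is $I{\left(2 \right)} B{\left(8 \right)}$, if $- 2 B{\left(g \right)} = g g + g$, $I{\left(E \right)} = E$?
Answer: $-72$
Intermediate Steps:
$B{\left(g \right)} = - \frac{g}{2} - \frac{g^{2}}{2}$ ($B{\left(g \right)} = - \frac{g g + g}{2} = - \frac{g^{2} + g}{2} = - \frac{g + g^{2}}{2} = - \frac{g}{2} - \frac{g^{2}}{2}$)
$I{\left(2 \right)} B{\left(8 \right)} = 2 \left(\left(- \frac{1}{2}\right) 8 \left(1 + 8\right)\right) = 2 \left(\left(- \frac{1}{2}\right) 8 \cdot 9\right) = 2 \left(-36\right) = -72$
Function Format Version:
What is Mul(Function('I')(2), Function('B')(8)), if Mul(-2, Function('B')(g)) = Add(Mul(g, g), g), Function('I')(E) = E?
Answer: -72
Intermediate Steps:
Function('B')(g) = Add(Mul(Rational(-1, 2), g), Mul(Rational(-1, 2), Pow(g, 2))) (Function('B')(g) = Mul(Rational(-1, 2), Add(Mul(g, g), g)) = Mul(Rational(-1, 2), Add(Pow(g, 2), g)) = Mul(Rational(-1, 2), Add(g, Pow(g, 2))) = Add(Mul(Rational(-1, 2), g), Mul(Rational(-1, 2), Pow(g, 2))))
Mul(Function('I')(2), Function('B')(8)) = Mul(2, Mul(Rational(-1, 2), 8, Add(1, 8))) = Mul(2, Mul(Rational(-1, 2), 8, 9)) = Mul(2, -36) = -72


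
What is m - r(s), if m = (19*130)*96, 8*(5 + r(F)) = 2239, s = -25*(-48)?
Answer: 1894761/8 ≈ 2.3685e+5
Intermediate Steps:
s = 1200
r(F) = 2199/8 (r(F) = -5 + (⅛)*2239 = -5 + 2239/8 = 2199/8)
m = 237120 (m = 2470*96 = 237120)
m - r(s) = 237120 - 1*2199/8 = 237120 - 2199/8 = 1894761/8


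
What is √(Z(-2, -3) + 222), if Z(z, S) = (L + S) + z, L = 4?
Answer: √221 ≈ 14.866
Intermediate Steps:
Z(z, S) = 4 + S + z (Z(z, S) = (4 + S) + z = 4 + S + z)
√(Z(-2, -3) + 222) = √((4 - 3 - 2) + 222) = √(-1 + 222) = √221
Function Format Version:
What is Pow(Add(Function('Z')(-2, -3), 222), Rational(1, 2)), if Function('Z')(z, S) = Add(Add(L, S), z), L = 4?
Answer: Pow(221, Rational(1, 2)) ≈ 14.866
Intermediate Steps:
Function('Z')(z, S) = Add(4, S, z) (Function('Z')(z, S) = Add(Add(4, S), z) = Add(4, S, z))
Pow(Add(Function('Z')(-2, -3), 222), Rational(1, 2)) = Pow(Add(Add(4, -3, -2), 222), Rational(1, 2)) = Pow(Add(-1, 222), Rational(1, 2)) = Pow(221, Rational(1, 2))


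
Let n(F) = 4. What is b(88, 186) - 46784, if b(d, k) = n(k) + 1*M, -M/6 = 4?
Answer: -46804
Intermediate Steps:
M = -24 (M = -6*4 = -24)
b(d, k) = -20 (b(d, k) = 4 + 1*(-24) = 4 - 24 = -20)
b(88, 186) - 46784 = -20 - 46784 = -46804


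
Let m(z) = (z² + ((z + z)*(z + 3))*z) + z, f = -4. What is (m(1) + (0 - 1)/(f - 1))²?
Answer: 2601/25 ≈ 104.04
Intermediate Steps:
m(z) = z + z² + 2*z²*(3 + z) (m(z) = (z² + ((2*z)*(3 + z))*z) + z = (z² + (2*z*(3 + z))*z) + z = (z² + 2*z²*(3 + z)) + z = z + z² + 2*z²*(3 + z))
(m(1) + (0 - 1)/(f - 1))² = (1*(1 + 2*1² + 7*1) + (0 - 1)/(-4 - 1))² = (1*(1 + 2*1 + 7) - 1/(-5))² = (1*(1 + 2 + 7) - 1*(-⅕))² = (1*10 + ⅕)² = (10 + ⅕)² = (51/5)² = 2601/25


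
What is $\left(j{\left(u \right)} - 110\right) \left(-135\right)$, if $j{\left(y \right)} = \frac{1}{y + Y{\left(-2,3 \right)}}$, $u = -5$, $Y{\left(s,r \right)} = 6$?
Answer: $14715$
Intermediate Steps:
$j{\left(y \right)} = \frac{1}{6 + y}$ ($j{\left(y \right)} = \frac{1}{y + 6} = \frac{1}{6 + y}$)
$\left(j{\left(u \right)} - 110\right) \left(-135\right) = \left(\frac{1}{6 - 5} - 110\right) \left(-135\right) = \left(1^{-1} - 110\right) \left(-135\right) = \left(1 - 110\right) \left(-135\right) = \left(-109\right) \left(-135\right) = 14715$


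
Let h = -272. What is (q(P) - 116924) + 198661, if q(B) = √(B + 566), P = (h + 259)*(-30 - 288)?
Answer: 81737 + 10*√47 ≈ 81806.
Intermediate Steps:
P = 4134 (P = (-272 + 259)*(-30 - 288) = -13*(-318) = 4134)
q(B) = √(566 + B)
(q(P) - 116924) + 198661 = (√(566 + 4134) - 116924) + 198661 = (√4700 - 116924) + 198661 = (10*√47 - 116924) + 198661 = (-116924 + 10*√47) + 198661 = 81737 + 10*√47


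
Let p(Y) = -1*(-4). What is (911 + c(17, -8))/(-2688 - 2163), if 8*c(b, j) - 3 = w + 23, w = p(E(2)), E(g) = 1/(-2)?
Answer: -3659/19404 ≈ -0.18857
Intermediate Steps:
E(g) = -½
p(Y) = 4
w = 4
c(b, j) = 15/4 (c(b, j) = 3/8 + (4 + 23)/8 = 3/8 + (⅛)*27 = 3/8 + 27/8 = 15/4)
(911 + c(17, -8))/(-2688 - 2163) = (911 + 15/4)/(-2688 - 2163) = (3659/4)/(-4851) = (3659/4)*(-1/4851) = -3659/19404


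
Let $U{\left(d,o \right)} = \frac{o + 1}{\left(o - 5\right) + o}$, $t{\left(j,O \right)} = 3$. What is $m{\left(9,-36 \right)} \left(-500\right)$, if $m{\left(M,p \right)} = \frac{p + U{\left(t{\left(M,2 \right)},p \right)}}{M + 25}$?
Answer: $\frac{5750}{11} \approx 522.73$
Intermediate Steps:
$U{\left(d,o \right)} = \frac{1 + o}{-5 + 2 o}$ ($U{\left(d,o \right)} = \frac{1 + o}{\left(o - 5\right) + o} = \frac{1 + o}{\left(-5 + o\right) + o} = \frac{1 + o}{-5 + 2 o}$)
$m{\left(M,p \right)} = \frac{p + \frac{1 + p}{-5 + 2 p}}{25 + M}$ ($m{\left(M,p \right)} = \frac{p + \frac{1 + p}{-5 + 2 p}}{M + 25} = \frac{p + \frac{1 + p}{-5 + 2 p}}{25 + M}$)
$m{\left(9,-36 \right)} \left(-500\right) = \frac{1 - 36 - 36 \left(-5 + 2 \left(-36\right)\right)}{\left(-5 + 2 \left(-36\right)\right) \left(25 + 9\right)} \left(-500\right) = \frac{1 - 36 - 36 \left(-5 - 72\right)}{\left(-5 - 72\right) 34} \left(-500\right) = \frac{1}{-77} \cdot \frac{1}{34} \left(1 - 36 - -2772\right) \left(-500\right) = \left(- \frac{1}{77}\right) \frac{1}{34} \left(1 - 36 + 2772\right) \left(-500\right) = \left(- \frac{1}{77}\right) \frac{1}{34} \cdot 2737 \left(-500\right) = \left(- \frac{23}{22}\right) \left(-500\right) = \frac{5750}{11}$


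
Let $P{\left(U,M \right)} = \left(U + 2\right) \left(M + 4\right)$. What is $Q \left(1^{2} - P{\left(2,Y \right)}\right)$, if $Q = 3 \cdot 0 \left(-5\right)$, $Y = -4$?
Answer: $0$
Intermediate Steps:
$Q = 0$ ($Q = 0 \left(-5\right) = 0$)
$P{\left(U,M \right)} = \left(2 + U\right) \left(4 + M\right)$
$Q \left(1^{2} - P{\left(2,Y \right)}\right) = 0 \left(1^{2} - \left(8 + 2 \left(-4\right) + 4 \cdot 2 - 8\right)\right) = 0 \left(1 - \left(8 - 8 + 8 - 8\right)\right) = 0 \left(1 - 0\right) = 0 \left(1 + 0\right) = 0 \cdot 1 = 0$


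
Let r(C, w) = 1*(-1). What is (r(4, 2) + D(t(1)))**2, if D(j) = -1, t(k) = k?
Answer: 4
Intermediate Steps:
r(C, w) = -1
(r(4, 2) + D(t(1)))**2 = (-1 - 1)**2 = (-2)**2 = 4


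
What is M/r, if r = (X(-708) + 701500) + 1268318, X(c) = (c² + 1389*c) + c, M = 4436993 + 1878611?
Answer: 3157802/743481 ≈ 4.2473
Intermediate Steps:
M = 6315604
X(c) = c² + 1390*c
r = 1486962 (r = (-708*(1390 - 708) + 701500) + 1268318 = (-708*682 + 701500) + 1268318 = (-482856 + 701500) + 1268318 = 218644 + 1268318 = 1486962)
M/r = 6315604/1486962 = 6315604*(1/1486962) = 3157802/743481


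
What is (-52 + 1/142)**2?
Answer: 54508689/20164 ≈ 2703.3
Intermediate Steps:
(-52 + 1/142)**2 = (-7383/142)**2 = 54508689/20164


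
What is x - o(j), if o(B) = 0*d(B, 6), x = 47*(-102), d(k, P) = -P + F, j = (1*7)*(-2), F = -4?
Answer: -4794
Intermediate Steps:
j = -14 (j = 7*(-2) = -14)
d(k, P) = -4 - P (d(k, P) = -P - 4 = -4 - P)
x = -4794
o(B) = 0 (o(B) = 0*(-4 - 1*6) = 0*(-4 - 6) = 0*(-10) = 0)
x - o(j) = -4794 - 1*0 = -4794 + 0 = -4794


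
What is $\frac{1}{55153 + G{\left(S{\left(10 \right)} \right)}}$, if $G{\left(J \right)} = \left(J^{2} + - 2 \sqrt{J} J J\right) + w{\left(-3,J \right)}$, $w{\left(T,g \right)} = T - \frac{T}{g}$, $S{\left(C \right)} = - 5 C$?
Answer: $\frac{144124850}{11433788955009} + \frac{62500000 i \sqrt{2}}{11433788955009} \approx 1.2605 \cdot 10^{-5} + 7.7305 \cdot 10^{-6} i$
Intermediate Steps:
$w{\left(T,g \right)} = T - \frac{T}{g}$
$G{\left(J \right)} = -3 + J^{2} - 2 J^{\frac{5}{2}} + \frac{3}{J}$ ($G{\left(J \right)} = \left(J^{2} + - 2 \sqrt{J} J J\right) - \left(3 - \frac{3}{J}\right) = \left(J^{2} + - 2 J^{\frac{3}{2}} J\right) - \left(3 - \frac{3}{J}\right) = \left(J^{2} - 2 J^{\frac{5}{2}}\right) - \left(3 - \frac{3}{J}\right) = -3 + J^{2} - 2 J^{\frac{5}{2}} + \frac{3}{J}$)
$\frac{1}{55153 + G{\left(S{\left(10 \right)} \right)}} = \frac{1}{55153 + \left(-3 + \left(\left(-5\right) 10\right)^{2} - 2 \left(\left(-5\right) 10\right)^{\frac{5}{2}} + \frac{3}{\left(-5\right) 10}\right)} = \frac{1}{55153 + \left(-3 + \left(-50\right)^{2} - 2 \left(-50\right)^{\frac{5}{2}} + \frac{3}{-50}\right)} = \frac{1}{55153 + \left(-3 + 2500 - 2 \cdot 12500 i \sqrt{2} + 3 \left(- \frac{1}{50}\right)\right)} = \frac{1}{55153 - \left(- \frac{124847}{50} + 25000 i \sqrt{2}\right)} = \frac{1}{55153 + \left(\frac{124847}{50} - 25000 i \sqrt{2}\right)} = \frac{1}{\frac{2882497}{50} - 25000 i \sqrt{2}}$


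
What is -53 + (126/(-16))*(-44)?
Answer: 587/2 ≈ 293.50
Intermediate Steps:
-53 + (126/(-16))*(-44) = -53 + (126*(-1/16))*(-44) = -53 - 63/8*(-44) = -53 + 693/2 = 587/2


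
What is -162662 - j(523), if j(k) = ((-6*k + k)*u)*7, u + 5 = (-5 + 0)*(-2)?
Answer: -71137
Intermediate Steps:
u = 5 (u = -5 + (-5 + 0)*(-2) = -5 - 5*(-2) = -5 + 10 = 5)
j(k) = -175*k (j(k) = ((-6*k + k)*5)*7 = (-5*k*5)*7 = -25*k*7 = -175*k)
-162662 - j(523) = -162662 - (-175)*523 = -162662 - 1*(-91525) = -162662 + 91525 = -71137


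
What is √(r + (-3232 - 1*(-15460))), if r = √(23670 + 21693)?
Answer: √(12228 + √45363) ≈ 111.54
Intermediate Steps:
r = √45363 ≈ 212.99
√(r + (-3232 - 1*(-15460))) = √(√45363 + (-3232 - 1*(-15460))) = √(√45363 + (-3232 + 15460)) = √(√45363 + 12228) = √(12228 + √45363)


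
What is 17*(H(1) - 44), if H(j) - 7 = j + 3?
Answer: -561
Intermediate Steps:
H(j) = 10 + j (H(j) = 7 + (j + 3) = 7 + (3 + j) = 10 + j)
17*(H(1) - 44) = 17*((10 + 1) - 44) = 17*(11 - 44) = 17*(-33) = -561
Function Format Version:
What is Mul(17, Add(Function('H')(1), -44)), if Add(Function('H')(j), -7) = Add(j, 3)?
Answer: -561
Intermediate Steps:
Function('H')(j) = Add(10, j) (Function('H')(j) = Add(7, Add(j, 3)) = Add(7, Add(3, j)) = Add(10, j))
Mul(17, Add(Function('H')(1), -44)) = Mul(17, Add(Add(10, 1), -44)) = Mul(17, Add(11, -44)) = Mul(17, -33) = -561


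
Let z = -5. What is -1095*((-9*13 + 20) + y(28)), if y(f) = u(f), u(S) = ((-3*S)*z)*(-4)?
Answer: 1945815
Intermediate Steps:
u(S) = -60*S (u(S) = (-3*S*(-5))*(-4) = (15*S)*(-4) = -60*S)
y(f) = -60*f
-1095*((-9*13 + 20) + y(28)) = -1095*((-9*13 + 20) - 60*28) = -1095*((-117 + 20) - 1680) = -1095*(-97 - 1680) = -1095*(-1777) = 1945815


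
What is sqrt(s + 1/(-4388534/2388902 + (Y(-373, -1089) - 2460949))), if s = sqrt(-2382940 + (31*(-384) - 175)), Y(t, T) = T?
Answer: sqrt(-3512624713274947655 + 8648221976691579640614025*I*sqrt(2395019))/2940785945405 ≈ 27.817 + 27.817*I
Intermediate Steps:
s = I*sqrt(2395019) (s = sqrt(-2382940 + (-11904 - 175)) = sqrt(-2382940 - 12079) = sqrt(-2395019) = I*sqrt(2395019) ≈ 1547.6*I)
sqrt(s + 1/(-4388534/2388902 + (Y(-373, -1089) - 2460949))) = sqrt(I*sqrt(2395019) + 1/(-4388534/2388902 + (-1089 - 2460949))) = sqrt(I*sqrt(2395019) + 1/(-4388534*1/2388902 - 2462038)) = sqrt(I*sqrt(2395019) + 1/(-2194267/1194451 - 2462038)) = sqrt(I*sqrt(2395019) + 1/(-2940785945405/1194451)) = sqrt(I*sqrt(2395019) - 1194451/2940785945405) = sqrt(-1194451/2940785945405 + I*sqrt(2395019))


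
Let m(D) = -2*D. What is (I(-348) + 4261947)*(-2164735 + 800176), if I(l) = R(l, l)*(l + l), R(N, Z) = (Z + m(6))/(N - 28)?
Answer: -273294134421651/47 ≈ -5.8148e+12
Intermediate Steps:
R(N, Z) = (-12 + Z)/(-28 + N) (R(N, Z) = (Z - 2*6)/(N - 28) = (Z - 12)/(-28 + N) = (-12 + Z)/(-28 + N))
I(l) = 2*l*(-12 + l)/(-28 + l) (I(l) = ((-12 + l)/(-28 + l))*(l + l) = ((-12 + l)/(-28 + l))*(2*l) = 2*l*(-12 + l)/(-28 + l))
(I(-348) + 4261947)*(-2164735 + 800176) = (2*(-348)*(-12 - 348)/(-28 - 348) + 4261947)*(-2164735 + 800176) = (2*(-348)*(-360)/(-376) + 4261947)*(-1364559) = (2*(-348)*(-1/376)*(-360) + 4261947)*(-1364559) = (-31320/47 + 4261947)*(-1364559) = (200280189/47)*(-1364559) = -273294134421651/47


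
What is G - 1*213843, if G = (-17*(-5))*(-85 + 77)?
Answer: -214523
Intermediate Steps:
G = -680 (G = 85*(-8) = -680)
G - 1*213843 = -680 - 1*213843 = -680 - 213843 = -214523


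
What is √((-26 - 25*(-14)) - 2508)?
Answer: 2*I*√546 ≈ 46.733*I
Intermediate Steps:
√((-26 - 25*(-14)) - 2508) = √((-26 + 350) - 2508) = √(324 - 2508) = √(-2184) = 2*I*√546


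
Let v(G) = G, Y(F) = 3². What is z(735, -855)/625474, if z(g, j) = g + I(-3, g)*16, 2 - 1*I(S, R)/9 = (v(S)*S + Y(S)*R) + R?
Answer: -1058673/625474 ≈ -1.6926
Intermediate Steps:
Y(F) = 9
I(S, R) = 18 - 90*R - 9*S² (I(S, R) = 18 - 9*((S*S + 9*R) + R) = 18 - 9*((S² + 9*R) + R) = 18 - 9*(S² + 10*R) = 18 + (-90*R - 9*S²) = 18 - 90*R - 9*S²)
z(g, j) = -1008 - 1439*g (z(g, j) = g + (18 - 90*g - 9*(-3)²)*16 = g + (18 - 90*g - 9*9)*16 = g + (18 - 90*g - 81)*16 = g + (-63 - 90*g)*16 = g + (-1008 - 1440*g) = -1008 - 1439*g)
z(735, -855)/625474 = (-1008 - 1439*735)/625474 = (-1008 - 1057665)*(1/625474) = -1058673*1/625474 = -1058673/625474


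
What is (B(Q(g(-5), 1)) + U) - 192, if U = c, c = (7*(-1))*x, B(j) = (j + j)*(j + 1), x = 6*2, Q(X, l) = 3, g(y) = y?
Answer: -252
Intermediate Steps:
x = 12
B(j) = 2*j*(1 + j) (B(j) = (2*j)*(1 + j) = 2*j*(1 + j))
c = -84 (c = (7*(-1))*12 = -7*12 = -84)
U = -84
(B(Q(g(-5), 1)) + U) - 192 = (2*3*(1 + 3) - 84) - 192 = (2*3*4 - 84) - 192 = (24 - 84) - 192 = -60 - 192 = -252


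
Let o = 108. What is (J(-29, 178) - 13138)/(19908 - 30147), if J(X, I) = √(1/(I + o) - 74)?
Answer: 13138/10239 - I*√6052618/2928354 ≈ 1.2831 - 0.00084013*I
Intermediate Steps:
J(X, I) = √(-74 + 1/(108 + I)) (J(X, I) = √(1/(I + 108) - 74) = √(1/(108 + I) - 74) = √(-74 + 1/(108 + I)))
(J(-29, 178) - 13138)/(19908 - 30147) = (√((-7991 - 74*178)/(108 + 178)) - 13138)/(19908 - 30147) = (√((-7991 - 13172)/286) - 13138)/(-10239) = (√((1/286)*(-21163)) - 13138)*(-1/10239) = (√(-21163/286) - 13138)*(-1/10239) = (I*√6052618/286 - 13138)*(-1/10239) = (-13138 + I*√6052618/286)*(-1/10239) = 13138/10239 - I*√6052618/2928354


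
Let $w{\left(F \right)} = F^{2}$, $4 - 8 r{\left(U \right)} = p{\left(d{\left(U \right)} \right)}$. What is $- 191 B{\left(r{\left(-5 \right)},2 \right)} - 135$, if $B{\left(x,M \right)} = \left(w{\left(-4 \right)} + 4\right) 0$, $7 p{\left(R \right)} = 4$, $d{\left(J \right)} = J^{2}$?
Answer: $-135$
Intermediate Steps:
$p{\left(R \right)} = \frac{4}{7}$ ($p{\left(R \right)} = \frac{1}{7} \cdot 4 = \frac{4}{7}$)
$r{\left(U \right)} = \frac{3}{7}$ ($r{\left(U \right)} = \frac{1}{2} - \frac{1}{14} = \frac{3}{7}$)
$B{\left(x,M \right)} = 0$ ($B{\left(x,M \right)} = \left(\left(-4\right)^{2} + 4\right) 0 = \left(16 + 4\right) 0 = 20 \cdot 0 = 0$)
$- 191 B{\left(r{\left(-5 \right)},2 \right)} - 135 = \left(-191\right) 0 - 135 = 0 - 135 = -135$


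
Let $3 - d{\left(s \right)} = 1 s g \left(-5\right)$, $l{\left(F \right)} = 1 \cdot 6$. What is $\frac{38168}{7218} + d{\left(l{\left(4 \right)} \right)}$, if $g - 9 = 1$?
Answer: $\frac{1112611}{3609} \approx 308.29$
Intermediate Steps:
$g = 10$ ($g = 9 + 1 = 10$)
$l{\left(F \right)} = 6$
$d{\left(s \right)} = 3 + 50 s$ ($d{\left(s \right)} = 3 - 1 s 10 \left(-5\right) = 3 - s \left(-50\right) = 3 - - 50 s = 3 + 50 s$)
$\frac{38168}{7218} + d{\left(l{\left(4 \right)} \right)} = \frac{38168}{7218} + \left(3 + 50 \cdot 6\right) = 38168 \cdot \frac{1}{7218} + \left(3 + 300\right) = \frac{19084}{3609} + 303 = \frac{1112611}{3609}$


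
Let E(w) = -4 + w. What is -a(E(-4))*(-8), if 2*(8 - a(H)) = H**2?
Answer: -192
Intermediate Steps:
a(H) = 8 - H**2/2
-a(E(-4))*(-8) = -(8 - (-4 - 4)**2/2)*(-8) = -(8 - 1/2*(-8)**2)*(-8) = -(8 - 1/2*64)*(-8) = -(8 - 32)*(-8) = -1*(-24)*(-8) = 24*(-8) = -192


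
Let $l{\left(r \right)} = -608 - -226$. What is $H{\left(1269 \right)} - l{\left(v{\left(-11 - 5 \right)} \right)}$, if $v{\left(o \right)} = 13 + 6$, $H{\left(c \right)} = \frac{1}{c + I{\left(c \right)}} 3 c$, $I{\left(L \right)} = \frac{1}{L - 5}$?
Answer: $\frac{617546542}{1604017} \approx 385.0$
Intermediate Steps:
$I{\left(L \right)} = \frac{1}{-5 + L}$
$H{\left(c \right)} = \frac{3 c}{c + \frac{1}{-5 + c}}$ ($H{\left(c \right)} = \frac{1}{c + \frac{1}{-5 + c}} 3 c = \frac{3}{c + \frac{1}{-5 + c}} c = \frac{3 c}{c + \frac{1}{-5 + c}}$)
$v{\left(o \right)} = 19$
$l{\left(r \right)} = -382$ ($l{\left(r \right)} = -608 + 226 = -382$)
$H{\left(1269 \right)} - l{\left(v{\left(-11 - 5 \right)} \right)} = 3 \cdot 1269 \frac{1}{1 + 1269 \left(-5 + 1269\right)} \left(-5 + 1269\right) - -382 = 3 \cdot 1269 \frac{1}{1 + 1269 \cdot 1264} \cdot 1264 + 382 = 3 \cdot 1269 \frac{1}{1 + 1604016} \cdot 1264 + 382 = 3 \cdot 1269 \cdot \frac{1}{1604017} \cdot 1264 + 382 = \frac{4812048}{1604017} + 382 = \frac{617546542}{1604017}$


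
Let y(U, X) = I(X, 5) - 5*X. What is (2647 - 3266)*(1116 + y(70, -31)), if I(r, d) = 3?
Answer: -788606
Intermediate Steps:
y(U, X) = 3 - 5*X
(2647 - 3266)*(1116 + y(70, -31)) = (2647 - 3266)*(1116 + (3 - 5*(-31))) = -619*(1116 + (3 + 155)) = -619*(1116 + 158) = -619*1274 = -788606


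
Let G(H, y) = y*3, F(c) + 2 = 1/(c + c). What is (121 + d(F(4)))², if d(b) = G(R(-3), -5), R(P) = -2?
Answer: 11236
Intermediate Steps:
F(c) = -2 + 1/(2*c) (F(c) = -2 + 1/(c + c) = -2 + 1/(2*c))
G(H, y) = 3*y
d(b) = -15 (d(b) = 3*(-5) = -15)
(121 + d(F(4)))² = (121 - 15)² = 106² = 11236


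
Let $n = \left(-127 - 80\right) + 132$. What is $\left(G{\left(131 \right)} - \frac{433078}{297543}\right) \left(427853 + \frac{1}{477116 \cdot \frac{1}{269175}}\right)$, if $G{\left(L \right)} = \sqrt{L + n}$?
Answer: $- \frac{44203357908593297}{70981262994} + \frac{204135781123 \sqrt{14}}{238558} \approx 2.579 \cdot 10^{6}$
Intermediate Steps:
$n = -75$ ($n = -207 + 132 = -75$)
$G{\left(L \right)} = \sqrt{-75 + L}$ ($G{\left(L \right)} = \sqrt{L - 75} = \sqrt{-75 + L}$)
$\left(G{\left(131 \right)} - \frac{433078}{297543}\right) \left(427853 + \frac{1}{477116 \cdot \frac{1}{269175}}\right) = \left(\sqrt{-75 + 131} - \frac{433078}{297543}\right) \left(427853 + \frac{1}{477116 \cdot \frac{1}{269175}}\right) = \left(\sqrt{56} - \frac{433078}{297543}\right) \left(427853 + \frac{1}{477116 \cdot \frac{1}{269175}}\right) = \left(2 \sqrt{14} - \frac{433078}{297543}\right) \left(427853 + \frac{1}{\frac{477116}{269175}}\right) = \left(- \frac{433078}{297543} + 2 \sqrt{14}\right) \left(427853 + \frac{269175}{477116}\right) = \left(- \frac{433078}{297543} + 2 \sqrt{14}\right) \frac{204135781123}{477116} = - \frac{44203357908593297}{70981262994} + \frac{204135781123 \sqrt{14}}{238558}$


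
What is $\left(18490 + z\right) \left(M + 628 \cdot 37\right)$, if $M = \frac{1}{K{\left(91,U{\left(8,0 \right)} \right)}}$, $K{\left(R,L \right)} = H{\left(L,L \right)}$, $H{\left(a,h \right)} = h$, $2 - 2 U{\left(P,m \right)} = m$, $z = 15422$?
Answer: $788013144$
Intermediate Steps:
$U{\left(P,m \right)} = 1 - \frac{m}{2}$
$K{\left(R,L \right)} = L$
$M = 1$ ($M = \frac{1}{1 - 0} = \frac{1}{1 + 0} = 1^{-1} = 1$)
$\left(18490 + z\right) \left(M + 628 \cdot 37\right) = \left(18490 + 15422\right) \left(1 + 628 \cdot 37\right) = 33912 \left(1 + 23236\right) = 33912 \cdot 23237 = 788013144$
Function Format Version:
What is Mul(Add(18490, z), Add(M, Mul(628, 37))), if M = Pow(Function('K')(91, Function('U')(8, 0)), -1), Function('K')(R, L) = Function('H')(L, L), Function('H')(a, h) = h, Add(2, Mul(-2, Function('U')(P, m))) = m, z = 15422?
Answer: 788013144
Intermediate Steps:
Function('U')(P, m) = Add(1, Mul(Rational(-1, 2), m))
Function('K')(R, L) = L
M = 1 (M = Pow(Add(1, Mul(Rational(-1, 2), 0)), -1) = Pow(Add(1, 0), -1) = Pow(1, -1) = 1)
Mul(Add(18490, z), Add(M, Mul(628, 37))) = Mul(Add(18490, 15422), Add(1, Mul(628, 37))) = Mul(33912, Add(1, 23236)) = Mul(33912, 23237) = 788013144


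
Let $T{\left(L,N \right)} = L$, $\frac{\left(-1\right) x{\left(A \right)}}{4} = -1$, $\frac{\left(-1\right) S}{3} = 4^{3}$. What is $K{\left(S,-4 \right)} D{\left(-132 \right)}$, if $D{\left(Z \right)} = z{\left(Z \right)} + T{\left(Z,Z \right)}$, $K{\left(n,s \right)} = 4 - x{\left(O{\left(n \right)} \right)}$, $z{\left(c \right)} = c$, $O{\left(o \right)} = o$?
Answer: $0$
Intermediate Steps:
$S = -192$ ($S = - 3 \cdot 4^{3} = \left(-3\right) 64 = -192$)
$x{\left(A \right)} = 4$ ($x{\left(A \right)} = \left(-4\right) \left(-1\right) = 4$)
$K{\left(n,s \right)} = 0$ ($K{\left(n,s \right)} = 4 - 4 = 0$)
$D{\left(Z \right)} = 2 Z$ ($D{\left(Z \right)} = Z + Z = 2 Z$)
$K{\left(S,-4 \right)} D{\left(-132 \right)} = 0 \cdot 2 \left(-132\right) = 0 \left(-264\right) = 0$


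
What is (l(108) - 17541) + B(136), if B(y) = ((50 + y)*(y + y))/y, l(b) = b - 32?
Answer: -17093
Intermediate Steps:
l(b) = -32 + b
B(y) = 100 + 2*y (B(y) = ((50 + y)*(2*y))/y = (2*y*(50 + y))/y = 100 + 2*y)
(l(108) - 17541) + B(136) = ((-32 + 108) - 17541) + (100 + 2*136) = (76 - 17541) + (100 + 272) = -17465 + 372 = -17093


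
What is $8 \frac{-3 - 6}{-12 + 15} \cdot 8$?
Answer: $-192$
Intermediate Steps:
$8 \frac{-3 - 6}{-12 + 15} \cdot 8 = 8 \left(- \frac{9}{3}\right) 8 = 8 \left(\left(-9\right) \frac{1}{3}\right) 8 = 8 \left(-3\right) 8 = \left(-24\right) 8 = -192$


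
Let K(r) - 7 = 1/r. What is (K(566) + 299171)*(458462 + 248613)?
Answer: 119732367649175/566 ≈ 2.1154e+11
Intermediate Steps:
K(r) = 7 + 1/r
(K(566) + 299171)*(458462 + 248613) = ((7 + 1/566) + 299171)*(458462 + 248613) = ((7 + 1/566) + 299171)*707075 = (3963/566 + 299171)*707075 = (169334749/566)*707075 = 119732367649175/566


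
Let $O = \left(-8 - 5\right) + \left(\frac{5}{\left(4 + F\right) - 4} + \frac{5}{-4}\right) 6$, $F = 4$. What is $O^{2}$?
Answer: $169$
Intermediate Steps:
$O = -13$ ($O = \left(-8 - 5\right) + \left(\frac{5}{\left(4 + 4\right) - 4} + \frac{5}{-4}\right) 6 = -13 + \left(\frac{5}{8 - 4} + 5 \left(- \frac{1}{4}\right)\right) 6 = -13 + \left(\frac{5}{4} - \frac{5}{4}\right) 6 = -13 + 0 \cdot 6 = -13 + 0 = -13$)
$O^{2} = \left(-13\right)^{2} = 169$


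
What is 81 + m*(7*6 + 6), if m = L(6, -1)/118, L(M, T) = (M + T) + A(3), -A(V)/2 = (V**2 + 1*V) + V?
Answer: 4179/59 ≈ 70.831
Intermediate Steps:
A(V) = -4*V - 2*V**2 (A(V) = -2*((V**2 + 1*V) + V) = -2*((V**2 + V) + V) = -2*((V + V**2) + V) = -2*(V**2 + 2*V) = -4*V - 2*V**2)
L(M, T) = -30 + M + T (L(M, T) = (M + T) - 2*3*(2 + 3) = (M + T) - 2*3*5 = (M + T) - 30 = -30 + M + T)
m = -25/118 (m = (-30 + 6 - 1)/118 = -25*1/118 = -25/118 ≈ -0.21186)
81 + m*(7*6 + 6) = 81 - 25*(7*6 + 6)/118 = 81 - 25*(42 + 6)/118 = 81 - 25/118*48 = 81 - 600/59 = 4179/59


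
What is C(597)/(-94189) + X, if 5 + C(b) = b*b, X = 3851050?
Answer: 362726192046/94189 ≈ 3.8510e+6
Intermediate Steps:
C(b) = -5 + b**2 (C(b) = -5 + b*b = -5 + b**2)
C(597)/(-94189) + X = (-5 + 597**2)/(-94189) + 3851050 = (-5 + 356409)*(-1/94189) + 3851050 = 356404*(-1/94189) + 3851050 = -356404/94189 + 3851050 = 362726192046/94189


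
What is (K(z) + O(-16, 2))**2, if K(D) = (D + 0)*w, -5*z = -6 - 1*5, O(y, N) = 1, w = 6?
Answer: 5041/25 ≈ 201.64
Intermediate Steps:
z = 11/5 (z = -(-6 - 1*5)/5 = -(-6 - 5)/5 = -1/5*(-11) = 11/5 ≈ 2.2000)
K(D) = 6*D (K(D) = (D + 0)*6 = D*6 = 6*D)
(K(z) + O(-16, 2))**2 = (6*(11/5) + 1)**2 = (66/5 + 1)**2 = (71/5)**2 = 5041/25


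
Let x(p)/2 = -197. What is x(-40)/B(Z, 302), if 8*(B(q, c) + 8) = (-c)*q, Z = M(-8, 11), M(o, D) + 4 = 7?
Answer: 1576/485 ≈ 3.2495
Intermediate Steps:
M(o, D) = 3 (M(o, D) = -4 + 7 = 3)
x(p) = -394 (x(p) = 2*(-197) = -394)
Z = 3
B(q, c) = -8 - c*q/8 (B(q, c) = -8 + ((-c)*q)/8 = -8 + (-c*q)/8 = -8 - c*q/8)
x(-40)/B(Z, 302) = -394/(-8 - 1/8*302*3) = -394/(-8 - 453/4) = -394/(-485/4) = -394*(-4/485) = 1576/485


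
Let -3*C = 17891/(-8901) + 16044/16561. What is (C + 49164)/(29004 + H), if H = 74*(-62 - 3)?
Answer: 21741869707019/10699273498302 ≈ 2.0321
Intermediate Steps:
C = 153485207/442228383 (C = -(17891/(-8901) + 16044/16561)/3 = -(17891*(-1/8901) + 16044*(1/16561))/3 = -(-17891/8901 + 16044/16561)/3 = -1/3*(-153485207/147409461) = 153485207/442228383 ≈ 0.34707)
H = -4810 (H = 74*(-65) = -4810)
(C + 49164)/(29004 + H) = (153485207/442228383 + 49164)/(29004 - 4810) = (21741869707019/442228383)/24194 = (21741869707019/442228383)*(1/24194) = 21741869707019/10699273498302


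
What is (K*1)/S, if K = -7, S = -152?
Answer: 7/152 ≈ 0.046053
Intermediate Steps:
(K*1)/S = -7*1/(-152) = -7*(-1/152) = 7/152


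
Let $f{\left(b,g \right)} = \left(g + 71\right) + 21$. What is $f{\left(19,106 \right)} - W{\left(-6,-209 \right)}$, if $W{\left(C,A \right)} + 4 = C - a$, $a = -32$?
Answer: $176$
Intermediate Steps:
$f{\left(b,g \right)} = 92 + g$ ($f{\left(b,g \right)} = \left(71 + g\right) + 21 = 92 + g$)
$W{\left(C,A \right)} = 28 + C$ ($W{\left(C,A \right)} = -4 + \left(C - -32\right) = -4 + \left(C + 32\right) = -4 + \left(32 + C\right) = 28 + C$)
$f{\left(19,106 \right)} - W{\left(-6,-209 \right)} = \left(92 + 106\right) - \left(28 - 6\right) = 198 - 22 = 176$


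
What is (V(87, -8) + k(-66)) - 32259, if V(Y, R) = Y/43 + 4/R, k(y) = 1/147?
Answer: -407798935/12642 ≈ -32257.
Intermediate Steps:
k(y) = 1/147
V(Y, R) = 4/R + Y/43 (V(Y, R) = Y*(1/43) + 4/R = Y/43 + 4/R = 4/R + Y/43)
(V(87, -8) + k(-66)) - 32259 = ((4/(-8) + (1/43)*87) + 1/147) - 32259 = ((4*(-⅛) + 87/43) + 1/147) - 32259 = ((-½ + 87/43) + 1/147) - 32259 = (131/86 + 1/147) - 32259 = 19343/12642 - 32259 = -407798935/12642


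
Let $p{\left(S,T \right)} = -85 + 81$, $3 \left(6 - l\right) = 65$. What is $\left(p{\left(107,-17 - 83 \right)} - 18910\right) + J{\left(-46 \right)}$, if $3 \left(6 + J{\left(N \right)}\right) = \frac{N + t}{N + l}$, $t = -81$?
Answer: $- \frac{3500073}{185} \approx -18919.0$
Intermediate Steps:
$l = - \frac{47}{3}$ ($l = 6 - \frac{65}{3} = - \frac{47}{3} \approx -15.667$)
$p{\left(S,T \right)} = -4$
$J{\left(N \right)} = -6 + \frac{-81 + N}{3 \left(- \frac{47}{3} + N\right)}$ ($J{\left(N \right)} = -6 + \frac{\left(N - 81\right) \frac{1}{N - \frac{47}{3}}}{3} = -6 + \frac{\left(-81 + N\right) \frac{1}{- \frac{47}{3} + N}}{3} = -6 + \frac{\frac{1}{- \frac{47}{3} + N} \left(-81 + N\right)}{3} = -6 + \frac{-81 + N}{3 \left(- \frac{47}{3} + N\right)}$)
$\left(p{\left(107,-17 - 83 \right)} - 18910\right) + J{\left(-46 \right)} = \left(-4 - 18910\right) + \frac{201 - -782}{-47 + 3 \left(-46\right)} = -18914 + \frac{201 + 782}{-47 - 138} = -18914 + \frac{1}{-185} \cdot 983 = -18914 - \frac{983}{185} = - \frac{3500073}{185}$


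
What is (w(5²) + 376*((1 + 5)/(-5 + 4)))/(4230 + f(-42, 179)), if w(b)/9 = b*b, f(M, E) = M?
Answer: 1123/1396 ≈ 0.80444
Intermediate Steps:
w(b) = 9*b² (w(b) = 9*(b*b) = 9*b²)
(w(5²) + 376*((1 + 5)/(-5 + 4)))/(4230 + f(-42, 179)) = (9*(5²)² + 376*((1 + 5)/(-5 + 4)))/(4230 - 42) = (9*25² + 376*(6/(-1)))/4188 = (9*625 + 376*(6*(-1)))*(1/4188) = (5625 + 376*(-6))*(1/4188) = (5625 - 2256)*(1/4188) = 3369*(1/4188) = 1123/1396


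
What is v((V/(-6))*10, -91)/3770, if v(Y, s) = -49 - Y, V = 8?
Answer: -107/11310 ≈ -0.0094607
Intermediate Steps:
v((V/(-6))*10, -91)/3770 = (-49 - 8/(-6)*10)/3770 = (-49 - 8*(-1/6)*10)*(1/3770) = (-49 - (-4)*10/3)*(1/3770) = (-49 - 1*(-40/3))*(1/3770) = (-49 + 40/3)*(1/3770) = -107/3*1/3770 = -107/11310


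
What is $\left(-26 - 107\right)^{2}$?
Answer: $17689$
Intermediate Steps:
$\left(-26 - 107\right)^{2} = \left(-133\right)^{2} = 17689$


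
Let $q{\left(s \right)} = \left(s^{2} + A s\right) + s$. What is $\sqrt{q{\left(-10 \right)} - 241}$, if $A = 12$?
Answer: $i \sqrt{271} \approx 16.462 i$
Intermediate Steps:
$q{\left(s \right)} = s^{2} + 13 s$ ($q{\left(s \right)} = \left(s^{2} + 12 s\right) + s = s^{2} + 13 s$)
$\sqrt{q{\left(-10 \right)} - 241} = \sqrt{- 10 \left(13 - 10\right) - 241} = \sqrt{\left(-10\right) 3 - 241} = \sqrt{-30 - 241} = \sqrt{-271} = i \sqrt{271}$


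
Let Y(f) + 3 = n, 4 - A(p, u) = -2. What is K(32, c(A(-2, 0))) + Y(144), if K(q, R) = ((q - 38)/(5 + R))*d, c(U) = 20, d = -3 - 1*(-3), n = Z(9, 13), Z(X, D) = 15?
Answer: 12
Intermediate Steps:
A(p, u) = 6 (A(p, u) = 4 - 1*(-2) = 4 + 2 = 6)
n = 15
Y(f) = 12 (Y(f) = -3 + 15 = 12)
d = 0 (d = -3 + 3 = 0)
K(q, R) = 0 (K(q, R) = ((q - 38)/(5 + R))*0 = ((-38 + q)/(5 + R))*0 = 0)
K(32, c(A(-2, 0))) + Y(144) = 0 + 12 = 12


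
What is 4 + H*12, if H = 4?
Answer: 52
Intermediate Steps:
4 + H*12 = 4 + 4*12 = 4 + 48 = 52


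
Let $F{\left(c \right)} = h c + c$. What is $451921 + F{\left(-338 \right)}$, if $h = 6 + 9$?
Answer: $446513$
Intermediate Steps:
$h = 15$
$F{\left(c \right)} = 16 c$ ($F{\left(c \right)} = 15 c + c = 16 c$)
$451921 + F{\left(-338 \right)} = 451921 + 16 \left(-338\right) = 451921 - 5408 = 446513$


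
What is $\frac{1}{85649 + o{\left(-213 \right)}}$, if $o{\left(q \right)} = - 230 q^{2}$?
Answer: $- \frac{1}{10349221} \approx -9.6626 \cdot 10^{-8}$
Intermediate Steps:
$\frac{1}{85649 + o{\left(-213 \right)}} = \frac{1}{85649 - 230 \left(-213\right)^{2}} = \frac{1}{85649 - 10434870} = \frac{1}{-10349221} = - \frac{1}{10349221}$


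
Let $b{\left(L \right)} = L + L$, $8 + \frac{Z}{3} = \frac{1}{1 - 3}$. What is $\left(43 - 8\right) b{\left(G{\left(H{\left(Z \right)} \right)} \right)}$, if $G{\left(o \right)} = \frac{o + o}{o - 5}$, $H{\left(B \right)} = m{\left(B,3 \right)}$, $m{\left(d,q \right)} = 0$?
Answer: $0$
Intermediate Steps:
$Z = - \frac{51}{2}$ ($Z = -24 + \frac{3}{1 - 3} = -24 + \frac{3}{-2} = -24 + 3 \left(- \frac{1}{2}\right) = -24 - \frac{3}{2} = - \frac{51}{2} \approx -25.5$)
$H{\left(B \right)} = 0$
$G{\left(o \right)} = \frac{2 o}{-5 + o}$
$b{\left(L \right)} = 2 L$
$\left(43 - 8\right) b{\left(G{\left(H{\left(Z \right)} \right)} \right)} = \left(43 - 8\right) 2 \cdot 2 \cdot 0 \frac{1}{-5 + 0} = 35 \cdot 2 \cdot 2 \cdot 0 \frac{1}{-5} = 35 \cdot 2 \cdot 2 \cdot 0 \left(- \frac{1}{5}\right) = 35 \cdot 2 \cdot 0 = 35 \cdot 0 = 0$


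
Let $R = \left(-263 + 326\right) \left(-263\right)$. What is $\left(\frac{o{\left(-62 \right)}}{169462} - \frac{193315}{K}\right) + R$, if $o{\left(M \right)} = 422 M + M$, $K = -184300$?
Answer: $- \frac{51745254022067}{3123184660} \approx -16568.0$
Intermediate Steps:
$o{\left(M \right)} = 423 M$
$R = -16569$ ($R = 63 \left(-263\right) = -16569$)
$\left(\frac{o{\left(-62 \right)}}{169462} - \frac{193315}{K}\right) + R = \left(\frac{423 \left(-62\right)}{169462} - \frac{193315}{-184300}\right) - 16569 = \left(\left(-26226\right) \frac{1}{169462} - - \frac{38663}{36860}\right) - 16569 = \left(- \frac{13113}{84731} + \frac{38663}{36860}\right) - 16569 = \frac{2792609473}{3123184660} - 16569 = - \frac{51745254022067}{3123184660}$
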